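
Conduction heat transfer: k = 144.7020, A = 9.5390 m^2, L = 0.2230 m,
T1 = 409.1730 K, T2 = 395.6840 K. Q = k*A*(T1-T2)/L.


dT = 13.4890 K
Q = 144.7020 * 9.5390 * 13.4890 / 0.2230 = 83493.4245 W

83493.4245 W


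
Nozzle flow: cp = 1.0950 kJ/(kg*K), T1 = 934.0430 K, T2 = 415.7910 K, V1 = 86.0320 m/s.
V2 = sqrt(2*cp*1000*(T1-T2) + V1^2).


dT = 518.2520 K
2*cp*1000*dT = 1134971.8800
V1^2 = 7401.5050
V2 = sqrt(1142373.3850) = 1068.8187 m/s

1068.8187 m/s


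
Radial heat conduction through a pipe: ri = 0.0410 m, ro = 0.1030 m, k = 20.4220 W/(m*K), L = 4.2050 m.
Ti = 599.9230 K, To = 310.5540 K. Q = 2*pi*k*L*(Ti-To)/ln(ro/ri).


dT = 289.3690 K
ln(ro/ri) = 0.9212
Q = 2*pi*20.4220*4.2050*289.3690 / 0.9212 = 169497.1984 W

169497.1984 W


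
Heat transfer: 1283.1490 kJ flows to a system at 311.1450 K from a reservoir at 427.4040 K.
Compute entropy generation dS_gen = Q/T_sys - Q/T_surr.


dS_sys = 1283.1490/311.1450 = 4.1240 kJ/K
dS_surr = -1283.1490/427.4040 = -3.0022 kJ/K
dS_gen = 4.1240 - 3.0022 = 1.1218 kJ/K (irreversible)

dS_gen = 1.1218 kJ/K, irreversible


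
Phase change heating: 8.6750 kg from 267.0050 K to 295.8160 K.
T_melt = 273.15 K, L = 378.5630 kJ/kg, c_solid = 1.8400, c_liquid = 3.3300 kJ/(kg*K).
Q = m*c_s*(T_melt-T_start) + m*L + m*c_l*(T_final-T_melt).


Q1 (sensible, solid) = 8.6750 * 1.8400 * 6.1450 = 98.0865 kJ
Q2 (latent) = 8.6750 * 378.5630 = 3284.0340 kJ
Q3 (sensible, liquid) = 8.6750 * 3.3300 * 22.6660 = 654.7697 kJ
Q_total = 4036.8903 kJ

4036.8903 kJ


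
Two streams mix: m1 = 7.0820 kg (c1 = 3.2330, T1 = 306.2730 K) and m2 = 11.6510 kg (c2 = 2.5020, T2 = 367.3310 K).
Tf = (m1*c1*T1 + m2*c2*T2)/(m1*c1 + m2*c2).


num = 17720.4523
den = 52.0469
Tf = 340.4708 K

340.4708 K


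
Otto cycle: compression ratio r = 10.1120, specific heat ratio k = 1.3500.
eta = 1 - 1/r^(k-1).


r^(k-1) = 2.2475
eta = 1 - 1/2.2475 = 0.5551 = 55.5054%

55.5054%


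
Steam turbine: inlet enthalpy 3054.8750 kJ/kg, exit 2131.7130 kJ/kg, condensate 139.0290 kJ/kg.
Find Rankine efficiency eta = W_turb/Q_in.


W = 923.1620 kJ/kg
Q_in = 2915.8460 kJ/kg
eta = 0.3166 = 31.6602%

eta = 31.6602%


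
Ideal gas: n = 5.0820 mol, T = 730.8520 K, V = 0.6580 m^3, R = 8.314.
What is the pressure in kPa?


P = nRT/V = 5.0820 * 8.314 * 730.8520 / 0.6580
= 30879.7745 / 0.6580 = 46929.7485 Pa = 46.9297 kPa

46.9297 kPa


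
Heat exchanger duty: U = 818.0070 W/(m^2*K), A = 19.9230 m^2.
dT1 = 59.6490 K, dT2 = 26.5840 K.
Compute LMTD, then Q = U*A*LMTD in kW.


LMTD = 40.9135 K
Q = 818.0070 * 19.9230 * 40.9135 = 666774.0832 W = 666.7741 kW

666.7741 kW


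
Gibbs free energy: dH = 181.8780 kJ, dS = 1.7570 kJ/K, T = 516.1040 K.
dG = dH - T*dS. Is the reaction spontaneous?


T*dS = 516.1040 * 1.7570 = 906.7947 kJ
dG = 181.8780 - 906.7947 = -724.9167 kJ (spontaneous)

dG = -724.9167 kJ, spontaneous


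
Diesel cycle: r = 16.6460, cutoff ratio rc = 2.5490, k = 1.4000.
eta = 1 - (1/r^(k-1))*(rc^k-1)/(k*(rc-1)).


r^(k-1) = 3.0798
rc^k = 3.7061
eta = 0.5948 = 59.4826%

59.4826%


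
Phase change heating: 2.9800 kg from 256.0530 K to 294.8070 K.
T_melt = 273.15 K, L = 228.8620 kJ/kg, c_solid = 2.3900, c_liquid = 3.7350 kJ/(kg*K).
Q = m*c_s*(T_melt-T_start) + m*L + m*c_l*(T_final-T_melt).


Q1 (sensible, solid) = 2.9800 * 2.3900 * 17.0970 = 121.7683 kJ
Q2 (latent) = 2.9800 * 228.8620 = 682.0088 kJ
Q3 (sensible, liquid) = 2.9800 * 3.7350 * 21.6570 = 241.0489 kJ
Q_total = 1044.8259 kJ

1044.8259 kJ


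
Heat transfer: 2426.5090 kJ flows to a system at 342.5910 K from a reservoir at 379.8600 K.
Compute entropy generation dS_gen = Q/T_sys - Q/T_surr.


dS_sys = 2426.5090/342.5910 = 7.0828 kJ/K
dS_surr = -2426.5090/379.8600 = -6.3879 kJ/K
dS_gen = 7.0828 - 6.3879 = 0.6949 kJ/K (irreversible)

dS_gen = 0.6949 kJ/K, irreversible


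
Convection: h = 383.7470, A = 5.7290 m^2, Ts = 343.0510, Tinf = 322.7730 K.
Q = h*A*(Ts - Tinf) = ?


dT = 20.2780 K
Q = 383.7470 * 5.7290 * 20.2780 = 44580.9105 W

44580.9105 W


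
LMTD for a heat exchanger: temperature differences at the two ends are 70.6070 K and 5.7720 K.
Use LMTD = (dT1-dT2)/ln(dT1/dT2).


dT1/dT2 = 12.2327
ln(dT1/dT2) = 2.5041
LMTD = 64.8350 / 2.5041 = 25.8914 K

25.8914 K


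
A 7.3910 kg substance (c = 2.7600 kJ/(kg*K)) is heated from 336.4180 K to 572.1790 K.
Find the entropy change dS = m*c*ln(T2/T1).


T2/T1 = 1.7008
ln(T2/T1) = 0.5311
dS = 7.3910 * 2.7600 * 0.5311 = 10.8339 kJ/K

10.8339 kJ/K


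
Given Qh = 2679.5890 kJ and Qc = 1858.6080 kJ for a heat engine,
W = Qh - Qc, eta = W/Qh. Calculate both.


W = 2679.5890 - 1858.6080 = 820.9810 kJ
eta = 820.9810 / 2679.5890 = 0.3064 = 30.6383%

W = 820.9810 kJ, eta = 30.6383%


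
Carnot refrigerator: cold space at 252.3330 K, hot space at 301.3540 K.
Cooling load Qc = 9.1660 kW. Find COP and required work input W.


COP = 252.3330 / 49.0210 = 5.1474
W = 9.1660 / 5.1474 = 1.7807 kW

COP = 5.1474, W = 1.7807 kW


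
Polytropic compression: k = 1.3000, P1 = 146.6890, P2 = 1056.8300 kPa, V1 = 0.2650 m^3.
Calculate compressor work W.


(k-1)/k = 0.2308
(P2/P1)^exp = 1.5773
W = 4.3333 * 146.6890 * 0.2650 * (1.5773 - 1) = 97.2420 kJ

97.2420 kJ


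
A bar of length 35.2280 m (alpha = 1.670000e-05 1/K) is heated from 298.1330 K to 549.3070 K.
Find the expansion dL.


dT = 251.1740 K
dL = 1.670000e-05 * 35.2280 * 251.1740 = 0.147768 m
L_final = 35.375768 m

dL = 0.147768 m


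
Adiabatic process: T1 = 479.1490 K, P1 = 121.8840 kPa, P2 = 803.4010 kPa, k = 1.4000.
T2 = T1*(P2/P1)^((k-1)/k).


(k-1)/k = 0.2857
(P2/P1)^exp = 1.7139
T2 = 479.1490 * 1.7139 = 821.2332 K

821.2332 K


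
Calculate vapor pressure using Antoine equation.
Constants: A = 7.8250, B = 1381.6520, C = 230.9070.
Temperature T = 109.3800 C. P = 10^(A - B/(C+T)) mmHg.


C+T = 340.2870
B/(C+T) = 4.0603
log10(P) = 7.8250 - 4.0603 = 3.7647
P = 10^3.7647 = 5817.6150 mmHg

5817.6150 mmHg


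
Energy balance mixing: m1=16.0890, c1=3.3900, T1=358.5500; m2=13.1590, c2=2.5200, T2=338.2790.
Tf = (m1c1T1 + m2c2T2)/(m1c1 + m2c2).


num = 30773.4918
den = 87.7024
Tf = 350.8854 K

350.8854 K


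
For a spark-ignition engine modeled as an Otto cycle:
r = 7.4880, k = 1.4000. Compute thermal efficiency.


r^(k-1) = 2.2374
eta = 1 - 1/2.2374 = 0.5531 = 55.3055%

55.3055%


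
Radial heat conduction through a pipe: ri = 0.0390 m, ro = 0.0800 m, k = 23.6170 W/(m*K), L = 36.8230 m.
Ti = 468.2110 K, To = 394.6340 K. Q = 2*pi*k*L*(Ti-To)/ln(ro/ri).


dT = 73.5770 K
ln(ro/ri) = 0.7185
Q = 2*pi*23.6170*36.8230*73.5770 / 0.7185 = 559577.4857 W

559577.4857 W


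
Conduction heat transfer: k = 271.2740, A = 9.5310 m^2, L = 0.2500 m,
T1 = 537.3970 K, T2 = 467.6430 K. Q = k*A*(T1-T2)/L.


dT = 69.7540 K
Q = 271.2740 * 9.5310 * 69.7540 / 0.2500 = 721399.3540 W

721399.3540 W


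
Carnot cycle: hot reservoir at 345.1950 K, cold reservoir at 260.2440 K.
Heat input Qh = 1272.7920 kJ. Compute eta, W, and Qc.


eta = 1 - 260.2440/345.1950 = 0.2461
W = 0.2461 * 1272.7920 = 313.2286 kJ
Qc = 1272.7920 - 313.2286 = 959.5634 kJ

eta = 24.6096%, W = 313.2286 kJ, Qc = 959.5634 kJ


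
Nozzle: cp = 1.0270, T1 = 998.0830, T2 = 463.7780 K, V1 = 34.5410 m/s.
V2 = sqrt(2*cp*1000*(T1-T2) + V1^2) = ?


dT = 534.3050 K
2*cp*1000*dT = 1097462.4700
V1^2 = 1193.0807
V2 = sqrt(1098655.5507) = 1048.1677 m/s

1048.1677 m/s


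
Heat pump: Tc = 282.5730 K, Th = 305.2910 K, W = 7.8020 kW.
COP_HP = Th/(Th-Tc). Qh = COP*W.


COP = 305.2910 / 22.7180 = 13.4383
Qh = 13.4383 * 7.8020 = 104.8455 kW

COP = 13.4383, Qh = 104.8455 kW


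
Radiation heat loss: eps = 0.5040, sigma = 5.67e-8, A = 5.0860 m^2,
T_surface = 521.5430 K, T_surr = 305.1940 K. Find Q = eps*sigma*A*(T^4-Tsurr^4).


T^4 = 7.3988e+10
Tsurr^4 = 8.6757e+09
Q = 0.5040 * 5.67e-8 * 5.0860 * 6.5312e+10 = 9492.5762 W

9492.5762 W


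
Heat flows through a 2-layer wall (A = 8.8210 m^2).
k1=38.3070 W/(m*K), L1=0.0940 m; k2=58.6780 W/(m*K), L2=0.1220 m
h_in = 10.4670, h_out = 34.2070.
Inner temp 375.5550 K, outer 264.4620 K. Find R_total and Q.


R_conv_in = 1/(10.4670*8.8210) = 0.0108
R_1 = 0.0940/(38.3070*8.8210) = 0.0003
R_2 = 0.1220/(58.6780*8.8210) = 0.0002
R_conv_out = 1/(34.2070*8.8210) = 0.0033
R_total = 0.0147 K/W
Q = 111.0930 / 0.0147 = 7578.5952 W

R_total = 0.0147 K/W, Q = 7578.5952 W


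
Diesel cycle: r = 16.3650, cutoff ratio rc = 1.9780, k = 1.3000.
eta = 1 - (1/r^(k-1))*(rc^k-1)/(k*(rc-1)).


r^(k-1) = 2.3130
rc^k = 2.4271
eta = 0.5147 = 51.4702%

51.4702%


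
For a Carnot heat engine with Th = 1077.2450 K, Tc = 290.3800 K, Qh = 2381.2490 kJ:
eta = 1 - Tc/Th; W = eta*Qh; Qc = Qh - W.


eta = 1 - 290.3800/1077.2450 = 0.7304
W = 0.7304 * 2381.2490 = 1739.3643 kJ
Qc = 2381.2490 - 1739.3643 = 641.8847 kJ

eta = 73.0442%, W = 1739.3643 kJ, Qc = 641.8847 kJ


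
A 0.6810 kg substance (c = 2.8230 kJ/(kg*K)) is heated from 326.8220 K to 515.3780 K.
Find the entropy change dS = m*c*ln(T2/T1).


T2/T1 = 1.5769
ln(T2/T1) = 0.4555
dS = 0.6810 * 2.8230 * 0.4555 = 0.8757 kJ/K

0.8757 kJ/K


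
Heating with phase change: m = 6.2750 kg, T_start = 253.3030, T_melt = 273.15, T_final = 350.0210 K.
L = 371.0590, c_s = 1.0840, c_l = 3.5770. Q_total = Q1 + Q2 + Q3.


Q1 (sensible, solid) = 6.2750 * 1.0840 * 19.8470 = 135.0013 kJ
Q2 (latent) = 6.2750 * 371.0590 = 2328.3952 kJ
Q3 (sensible, liquid) = 6.2750 * 3.5770 * 76.8710 = 1725.4215 kJ
Q_total = 4188.8180 kJ

4188.8180 kJ


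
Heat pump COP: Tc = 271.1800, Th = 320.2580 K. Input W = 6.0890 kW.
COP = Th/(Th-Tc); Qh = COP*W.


COP = 320.2580 / 49.0780 = 6.5255
Qh = 6.5255 * 6.0890 = 39.7337 kW

COP = 6.5255, Qh = 39.7337 kW


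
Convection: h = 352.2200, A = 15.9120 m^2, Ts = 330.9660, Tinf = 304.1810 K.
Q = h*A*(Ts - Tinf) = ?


dT = 26.7850 K
Q = 352.2200 * 15.9120 * 26.7850 = 150117.1925 W

150117.1925 W


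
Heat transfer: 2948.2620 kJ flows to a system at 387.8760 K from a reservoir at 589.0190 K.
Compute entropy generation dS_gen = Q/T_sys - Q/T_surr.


dS_sys = 2948.2620/387.8760 = 7.6010 kJ/K
dS_surr = -2948.2620/589.0190 = -5.0054 kJ/K
dS_gen = 7.6010 - 5.0054 = 2.5957 kJ/K (irreversible)

dS_gen = 2.5957 kJ/K, irreversible


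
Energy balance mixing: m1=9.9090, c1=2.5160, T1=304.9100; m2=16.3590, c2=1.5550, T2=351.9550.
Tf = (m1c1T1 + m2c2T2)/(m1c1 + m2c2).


num = 16554.8421
den = 50.3693
Tf = 328.6694 K

328.6694 K


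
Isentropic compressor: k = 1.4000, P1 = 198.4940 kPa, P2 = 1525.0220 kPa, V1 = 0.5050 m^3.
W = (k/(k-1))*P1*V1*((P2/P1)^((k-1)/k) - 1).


(k-1)/k = 0.2857
(P2/P1)^exp = 1.7906
W = 3.5000 * 198.4940 * 0.5050 * (1.7906 - 1) = 277.3866 kJ

277.3866 kJ


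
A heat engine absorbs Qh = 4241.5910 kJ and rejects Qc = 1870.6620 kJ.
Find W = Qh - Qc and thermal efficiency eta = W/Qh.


W = 4241.5910 - 1870.6620 = 2370.9290 kJ
eta = 2370.9290 / 4241.5910 = 0.5590 = 55.8972%

W = 2370.9290 kJ, eta = 55.8972%


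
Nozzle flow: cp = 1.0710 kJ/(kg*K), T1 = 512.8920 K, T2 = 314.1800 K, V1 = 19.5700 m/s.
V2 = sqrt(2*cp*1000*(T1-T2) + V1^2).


dT = 198.7120 K
2*cp*1000*dT = 425641.1040
V1^2 = 382.9849
V2 = sqrt(426024.0889) = 652.7052 m/s

652.7052 m/s


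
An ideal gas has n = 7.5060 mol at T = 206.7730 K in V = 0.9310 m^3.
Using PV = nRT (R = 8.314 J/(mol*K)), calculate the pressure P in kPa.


P = nRT/V = 7.5060 * 8.314 * 206.7730 / 0.9310
= 12903.6451 / 0.9310 = 13859.9840 Pa = 13.8600 kPa

13.8600 kPa


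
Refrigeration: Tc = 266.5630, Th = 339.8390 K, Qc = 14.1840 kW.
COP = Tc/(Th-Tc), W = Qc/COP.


COP = 266.5630 / 73.2760 = 3.6378
W = 14.1840 / 3.6378 = 3.8991 kW

COP = 3.6378, W = 3.8991 kW


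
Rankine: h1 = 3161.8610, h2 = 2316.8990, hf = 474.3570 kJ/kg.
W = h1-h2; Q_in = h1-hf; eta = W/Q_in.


W = 844.9620 kJ/kg
Q_in = 2687.5040 kJ/kg
eta = 0.3144 = 31.4404%

eta = 31.4404%


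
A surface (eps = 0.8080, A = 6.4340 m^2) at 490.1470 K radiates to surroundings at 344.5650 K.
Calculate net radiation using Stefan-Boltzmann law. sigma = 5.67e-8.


T^4 = 5.7717e+10
Tsurr^4 = 1.4096e+10
Q = 0.8080 * 5.67e-8 * 6.4340 * 4.3622e+10 = 12858.1032 W

12858.1032 W


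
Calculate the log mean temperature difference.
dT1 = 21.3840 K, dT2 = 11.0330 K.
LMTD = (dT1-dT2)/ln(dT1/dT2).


dT1/dT2 = 1.9382
ln(dT1/dT2) = 0.6618
LMTD = 10.3510 / 0.6618 = 15.6418 K

15.6418 K


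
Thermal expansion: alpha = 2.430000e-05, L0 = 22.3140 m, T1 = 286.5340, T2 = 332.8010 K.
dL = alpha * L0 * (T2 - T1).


dT = 46.2670 K
dL = 2.430000e-05 * 22.3140 * 46.2670 = 0.025087 m
L_final = 22.339087 m

dL = 0.025087 m


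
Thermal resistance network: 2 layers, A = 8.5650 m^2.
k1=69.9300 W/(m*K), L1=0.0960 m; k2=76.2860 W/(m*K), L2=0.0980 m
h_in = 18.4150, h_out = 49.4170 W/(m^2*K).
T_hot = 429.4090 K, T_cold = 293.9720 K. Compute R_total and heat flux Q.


R_conv_in = 1/(18.4150*8.5650) = 0.0063
R_1 = 0.0960/(69.9300*8.5650) = 0.0002
R_2 = 0.0980/(76.2860*8.5650) = 0.0001
R_conv_out = 1/(49.4170*8.5650) = 0.0024
R_total = 0.0090 K/W
Q = 135.4370 / 0.0090 = 15026.7326 W

R_total = 0.0090 K/W, Q = 15026.7326 W


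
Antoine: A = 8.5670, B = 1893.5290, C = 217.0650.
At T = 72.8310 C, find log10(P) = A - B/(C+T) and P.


C+T = 289.8960
B/(C+T) = 6.5318
log10(P) = 8.5670 - 6.5318 = 2.0352
P = 10^2.0352 = 108.4544 mmHg

108.4544 mmHg


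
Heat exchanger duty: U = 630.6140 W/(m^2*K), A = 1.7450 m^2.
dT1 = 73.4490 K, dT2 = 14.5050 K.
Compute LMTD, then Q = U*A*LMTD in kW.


LMTD = 36.3381 K
Q = 630.6140 * 1.7450 * 36.3381 = 39987.2548 W = 39.9873 kW

39.9873 kW


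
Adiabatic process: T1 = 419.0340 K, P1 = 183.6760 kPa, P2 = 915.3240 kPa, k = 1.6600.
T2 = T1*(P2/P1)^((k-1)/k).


(k-1)/k = 0.3976
(P2/P1)^exp = 1.8938
T2 = 419.0340 * 1.8938 = 793.5558 K

793.5558 K


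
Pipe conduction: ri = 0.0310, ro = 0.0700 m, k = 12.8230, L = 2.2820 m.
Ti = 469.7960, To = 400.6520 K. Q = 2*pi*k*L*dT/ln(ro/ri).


dT = 69.1440 K
ln(ro/ri) = 0.8145
Q = 2*pi*12.8230*2.2820*69.1440 / 0.8145 = 15607.8929 W

15607.8929 W


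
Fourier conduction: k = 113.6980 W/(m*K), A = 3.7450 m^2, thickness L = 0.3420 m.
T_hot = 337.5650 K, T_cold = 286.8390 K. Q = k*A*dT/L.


dT = 50.7260 K
Q = 113.6980 * 3.7450 * 50.7260 / 0.3420 = 63155.2064 W

63155.2064 W


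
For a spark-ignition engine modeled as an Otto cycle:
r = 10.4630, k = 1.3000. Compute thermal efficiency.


r^(k-1) = 2.0225
eta = 1 - 1/2.0225 = 0.5056 = 50.5572%

50.5572%


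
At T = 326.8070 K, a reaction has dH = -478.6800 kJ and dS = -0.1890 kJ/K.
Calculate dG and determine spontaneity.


T*dS = 326.8070 * -0.1890 = -61.7665 kJ
dG = -478.6800 + 61.7665 = -416.9135 kJ (spontaneous)

dG = -416.9135 kJ, spontaneous


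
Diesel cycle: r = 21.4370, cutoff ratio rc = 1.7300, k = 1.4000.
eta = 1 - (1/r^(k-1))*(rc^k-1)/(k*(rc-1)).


r^(k-1) = 3.4077
rc^k = 2.1541
eta = 0.6686 = 66.8621%

66.8621%


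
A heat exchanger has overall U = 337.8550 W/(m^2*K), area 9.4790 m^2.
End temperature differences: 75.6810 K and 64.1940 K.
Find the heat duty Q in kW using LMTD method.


LMTD = 69.7800 K
Q = 337.8550 * 9.4790 * 69.7800 = 223472.3437 W = 223.4723 kW

223.4723 kW


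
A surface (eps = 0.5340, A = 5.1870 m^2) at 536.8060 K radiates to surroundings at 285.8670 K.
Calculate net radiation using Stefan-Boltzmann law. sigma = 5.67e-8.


T^4 = 8.3037e+10
Tsurr^4 = 6.6781e+09
Q = 0.5340 * 5.67e-8 * 5.1870 * 7.6358e+10 = 11992.1638 W

11992.1638 W


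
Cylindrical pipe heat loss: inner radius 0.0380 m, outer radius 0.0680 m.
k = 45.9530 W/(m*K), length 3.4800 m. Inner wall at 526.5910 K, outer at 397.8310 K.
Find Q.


dT = 128.7600 K
ln(ro/ri) = 0.5819
Q = 2*pi*45.9530*3.4800*128.7600 / 0.5819 = 222325.6201 W

222325.6201 W


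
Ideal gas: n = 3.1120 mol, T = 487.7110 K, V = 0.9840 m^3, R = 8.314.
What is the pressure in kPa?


P = nRT/V = 3.1120 * 8.314 * 487.7110 / 0.9840
= 12618.6286 / 0.9840 = 12823.8096 Pa = 12.8238 kPa

12.8238 kPa


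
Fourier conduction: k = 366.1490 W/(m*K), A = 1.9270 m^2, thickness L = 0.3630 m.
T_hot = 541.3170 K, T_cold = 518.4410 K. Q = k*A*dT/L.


dT = 22.8760 K
Q = 366.1490 * 1.9270 * 22.8760 / 0.3630 = 44464.4608 W

44464.4608 W


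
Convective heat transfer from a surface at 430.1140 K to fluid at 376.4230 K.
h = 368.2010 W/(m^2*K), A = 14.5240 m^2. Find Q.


dT = 53.6910 K
Q = 368.2010 * 14.5240 * 53.6910 = 287126.1163 W

287126.1163 W


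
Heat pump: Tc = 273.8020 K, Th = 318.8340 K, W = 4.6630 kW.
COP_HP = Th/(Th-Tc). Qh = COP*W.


COP = 318.8340 / 45.0320 = 7.0802
Qh = 7.0802 * 4.6630 = 33.0148 kW

COP = 7.0802, Qh = 33.0148 kW


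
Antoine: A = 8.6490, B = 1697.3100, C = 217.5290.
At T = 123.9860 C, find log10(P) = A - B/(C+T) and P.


C+T = 341.5150
B/(C+T) = 4.9699
log10(P) = 8.6490 - 4.9699 = 3.6791
P = 10^3.6791 = 4775.9222 mmHg

4775.9222 mmHg


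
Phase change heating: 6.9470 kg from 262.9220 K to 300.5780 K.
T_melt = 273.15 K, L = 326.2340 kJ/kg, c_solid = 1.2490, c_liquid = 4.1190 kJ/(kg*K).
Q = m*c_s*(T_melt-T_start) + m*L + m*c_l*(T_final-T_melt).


Q1 (sensible, solid) = 6.9470 * 1.2490 * 10.2280 = 88.7463 kJ
Q2 (latent) = 6.9470 * 326.2340 = 2266.3476 kJ
Q3 (sensible, liquid) = 6.9470 * 4.1190 * 27.4280 = 784.8438 kJ
Q_total = 3139.9377 kJ

3139.9377 kJ


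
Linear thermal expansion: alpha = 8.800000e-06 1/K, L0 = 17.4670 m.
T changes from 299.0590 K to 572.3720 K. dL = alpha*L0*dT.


dT = 273.3130 K
dL = 8.800000e-06 * 17.4670 * 273.3130 = 0.042011 m
L_final = 17.509011 m

dL = 0.042011 m


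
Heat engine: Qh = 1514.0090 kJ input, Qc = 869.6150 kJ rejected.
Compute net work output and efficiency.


W = 1514.0090 - 869.6150 = 644.3940 kJ
eta = 644.3940 / 1514.0090 = 0.4256 = 42.5621%

W = 644.3940 kJ, eta = 42.5621%


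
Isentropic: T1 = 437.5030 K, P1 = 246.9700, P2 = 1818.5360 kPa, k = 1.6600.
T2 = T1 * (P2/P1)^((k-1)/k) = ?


(k-1)/k = 0.3976
(P2/P1)^exp = 2.2118
T2 = 437.5030 * 2.2118 = 967.6600 K

967.6600 K


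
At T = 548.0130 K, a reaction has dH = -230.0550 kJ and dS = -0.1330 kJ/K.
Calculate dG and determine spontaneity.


T*dS = 548.0130 * -0.1330 = -72.8857 kJ
dG = -230.0550 + 72.8857 = -157.1693 kJ (spontaneous)

dG = -157.1693 kJ, spontaneous


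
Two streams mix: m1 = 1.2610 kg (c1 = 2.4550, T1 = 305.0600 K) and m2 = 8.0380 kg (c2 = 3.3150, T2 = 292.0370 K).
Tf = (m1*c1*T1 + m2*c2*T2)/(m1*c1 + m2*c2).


num = 8726.0002
den = 29.7417
Tf = 293.3925 K

293.3925 K


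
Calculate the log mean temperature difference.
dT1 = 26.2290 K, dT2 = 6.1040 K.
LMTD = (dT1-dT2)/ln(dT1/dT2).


dT1/dT2 = 4.2970
ln(dT1/dT2) = 1.4579
LMTD = 20.1250 / 1.4579 = 13.8039 K

13.8039 K


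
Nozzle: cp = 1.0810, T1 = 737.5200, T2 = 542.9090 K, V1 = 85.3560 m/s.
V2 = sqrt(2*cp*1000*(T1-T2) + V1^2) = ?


dT = 194.6110 K
2*cp*1000*dT = 420748.9820
V1^2 = 7285.6467
V2 = sqrt(428034.6287) = 654.2436 m/s

654.2436 m/s


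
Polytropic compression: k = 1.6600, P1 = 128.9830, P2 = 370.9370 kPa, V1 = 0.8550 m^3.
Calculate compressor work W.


(k-1)/k = 0.3976
(P2/P1)^exp = 1.5220
W = 2.5152 * 128.9830 * 0.8550 * (1.5220 - 1) = 144.7755 kJ

144.7755 kJ


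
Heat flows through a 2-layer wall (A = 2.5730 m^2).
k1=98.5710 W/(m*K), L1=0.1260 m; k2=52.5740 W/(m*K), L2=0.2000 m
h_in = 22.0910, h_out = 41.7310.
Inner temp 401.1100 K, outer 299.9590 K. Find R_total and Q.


R_conv_in = 1/(22.0910*2.5730) = 0.0176
R_1 = 0.1260/(98.5710*2.5730) = 0.0005
R_2 = 0.2000/(52.5740*2.5730) = 0.0015
R_conv_out = 1/(41.7310*2.5730) = 0.0093
R_total = 0.0289 K/W
Q = 101.1510 / 0.0289 = 3502.2467 W

R_total = 0.0289 K/W, Q = 3502.2467 W


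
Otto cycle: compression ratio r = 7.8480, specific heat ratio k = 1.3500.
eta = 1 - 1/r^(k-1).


r^(k-1) = 2.0567
eta = 1 - 1/2.0567 = 0.5138 = 51.3778%

51.3778%


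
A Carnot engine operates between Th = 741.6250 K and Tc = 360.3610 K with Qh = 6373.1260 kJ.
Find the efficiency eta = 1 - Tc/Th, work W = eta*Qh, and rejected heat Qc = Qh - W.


eta = 1 - 360.3610/741.6250 = 0.5141
W = 0.5141 * 6373.1260 = 3276.3776 kJ
Qc = 6373.1260 - 3276.3776 = 3096.7484 kJ

eta = 51.4093%, W = 3276.3776 kJ, Qc = 3096.7484 kJ


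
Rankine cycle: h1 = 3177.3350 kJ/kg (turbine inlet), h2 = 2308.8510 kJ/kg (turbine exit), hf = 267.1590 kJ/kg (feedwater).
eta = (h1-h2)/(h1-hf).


W = 868.4840 kJ/kg
Q_in = 2910.1760 kJ/kg
eta = 0.2984 = 29.8430%

eta = 29.8430%


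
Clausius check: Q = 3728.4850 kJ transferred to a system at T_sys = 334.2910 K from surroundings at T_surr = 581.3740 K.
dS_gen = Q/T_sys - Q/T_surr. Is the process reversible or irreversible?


dS_sys = 3728.4850/334.2910 = 11.1534 kJ/K
dS_surr = -3728.4850/581.3740 = -6.4132 kJ/K
dS_gen = 11.1534 - 6.4132 = 4.7402 kJ/K (irreversible)

dS_gen = 4.7402 kJ/K, irreversible


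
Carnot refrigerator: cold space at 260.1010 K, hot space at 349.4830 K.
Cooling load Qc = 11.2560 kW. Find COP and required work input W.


COP = 260.1010 / 89.3820 = 2.9100
W = 11.2560 / 2.9100 = 3.8681 kW

COP = 2.9100, W = 3.8681 kW


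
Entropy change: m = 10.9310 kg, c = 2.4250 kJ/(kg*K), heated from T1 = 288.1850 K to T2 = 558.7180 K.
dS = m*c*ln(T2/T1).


T2/T1 = 1.9387
ln(T2/T1) = 0.6620
dS = 10.9310 * 2.4250 * 0.6620 = 17.5492 kJ/K

17.5492 kJ/K


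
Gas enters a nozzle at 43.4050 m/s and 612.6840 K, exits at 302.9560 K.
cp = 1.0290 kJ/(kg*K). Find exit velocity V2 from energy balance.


dT = 309.7280 K
2*cp*1000*dT = 637420.2240
V1^2 = 1883.9940
V2 = sqrt(639304.2180) = 799.5650 m/s

799.5650 m/s


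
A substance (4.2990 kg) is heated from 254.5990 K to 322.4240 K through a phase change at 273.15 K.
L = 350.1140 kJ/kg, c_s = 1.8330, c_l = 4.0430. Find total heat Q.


Q1 (sensible, solid) = 4.2990 * 1.8330 * 18.5510 = 146.1831 kJ
Q2 (latent) = 4.2990 * 350.1140 = 1505.1401 kJ
Q3 (sensible, liquid) = 4.2990 * 4.0430 * 49.2740 = 856.4243 kJ
Q_total = 2507.7476 kJ

2507.7476 kJ


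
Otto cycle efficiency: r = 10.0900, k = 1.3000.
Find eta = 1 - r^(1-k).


r^(k-1) = 2.0006
eta = 1 - 1/2.0006 = 0.5002 = 50.0158%

50.0158%


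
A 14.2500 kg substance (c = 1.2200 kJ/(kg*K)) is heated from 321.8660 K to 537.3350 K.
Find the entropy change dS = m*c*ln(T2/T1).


T2/T1 = 1.6694
ln(T2/T1) = 0.5125
dS = 14.2500 * 1.2200 * 0.5125 = 8.9096 kJ/K

8.9096 kJ/K


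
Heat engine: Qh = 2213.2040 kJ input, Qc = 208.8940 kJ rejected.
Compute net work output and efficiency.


W = 2213.2040 - 208.8940 = 2004.3100 kJ
eta = 2004.3100 / 2213.2040 = 0.9056 = 90.5615%

W = 2004.3100 kJ, eta = 90.5615%


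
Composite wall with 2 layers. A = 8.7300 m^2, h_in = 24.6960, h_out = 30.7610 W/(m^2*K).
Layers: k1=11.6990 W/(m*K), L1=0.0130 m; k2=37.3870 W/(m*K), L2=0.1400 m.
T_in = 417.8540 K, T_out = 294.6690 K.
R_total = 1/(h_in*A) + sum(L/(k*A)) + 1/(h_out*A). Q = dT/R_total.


R_conv_in = 1/(24.6960*8.7300) = 0.0046
R_1 = 0.0130/(11.6990*8.7300) = 0.0001
R_2 = 0.1400/(37.3870*8.7300) = 0.0004
R_conv_out = 1/(30.7610*8.7300) = 0.0037
R_total = 0.0089 K/W
Q = 123.1850 / 0.0089 = 13812.5838 W

R_total = 0.0089 K/W, Q = 13812.5838 W


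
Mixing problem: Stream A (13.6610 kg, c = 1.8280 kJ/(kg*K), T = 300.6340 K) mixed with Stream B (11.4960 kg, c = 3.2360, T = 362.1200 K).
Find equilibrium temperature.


num = 20978.7712
den = 62.1734
Tf = 337.4238 K

337.4238 K


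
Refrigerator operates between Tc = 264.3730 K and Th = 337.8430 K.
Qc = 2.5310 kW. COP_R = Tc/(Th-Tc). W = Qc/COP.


COP = 264.3730 / 73.4700 = 3.5984
W = 2.5310 / 3.5984 = 0.7034 kW

COP = 3.5984, W = 0.7034 kW


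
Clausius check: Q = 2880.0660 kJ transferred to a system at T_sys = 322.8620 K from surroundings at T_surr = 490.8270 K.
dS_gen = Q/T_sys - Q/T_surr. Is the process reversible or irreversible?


dS_sys = 2880.0660/322.8620 = 8.9204 kJ/K
dS_surr = -2880.0660/490.8270 = -5.8678 kJ/K
dS_gen = 8.9204 - 5.8678 = 3.0526 kJ/K (irreversible)

dS_gen = 3.0526 kJ/K, irreversible


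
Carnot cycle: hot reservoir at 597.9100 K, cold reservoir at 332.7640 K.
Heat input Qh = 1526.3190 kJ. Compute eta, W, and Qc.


eta = 1 - 332.7640/597.9100 = 0.4435
W = 0.4435 * 1526.3190 = 676.8533 kJ
Qc = 1526.3190 - 676.8533 = 849.4657 kJ

eta = 44.3455%, W = 676.8533 kJ, Qc = 849.4657 kJ


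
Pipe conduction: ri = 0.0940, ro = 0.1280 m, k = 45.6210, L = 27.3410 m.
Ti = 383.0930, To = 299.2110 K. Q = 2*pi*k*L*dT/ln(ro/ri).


dT = 83.8820 K
ln(ro/ri) = 0.3087
Q = 2*pi*45.6210*27.3410*83.8820 / 0.3087 = 2129321.7820 W

2129321.7820 W


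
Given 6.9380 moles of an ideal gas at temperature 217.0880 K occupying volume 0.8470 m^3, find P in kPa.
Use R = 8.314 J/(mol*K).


P = nRT/V = 6.9380 * 8.314 * 217.0880 / 0.8470
= 12522.1855 / 0.8470 = 14784.1623 Pa = 14.7842 kPa

14.7842 kPa


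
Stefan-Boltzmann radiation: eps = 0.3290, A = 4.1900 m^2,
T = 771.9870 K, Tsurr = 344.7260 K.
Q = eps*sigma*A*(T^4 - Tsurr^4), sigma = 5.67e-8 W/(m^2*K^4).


T^4 = 3.5517e+11
Tsurr^4 = 1.4122e+10
Q = 0.3290 * 5.67e-8 * 4.1900 * 3.4105e+11 = 26657.0639 W

26657.0639 W


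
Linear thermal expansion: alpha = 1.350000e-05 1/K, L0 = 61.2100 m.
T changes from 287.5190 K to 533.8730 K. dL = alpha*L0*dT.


dT = 246.3540 K
dL = 1.350000e-05 * 61.2100 * 246.3540 = 0.203571 m
L_final = 61.413571 m

dL = 0.203571 m


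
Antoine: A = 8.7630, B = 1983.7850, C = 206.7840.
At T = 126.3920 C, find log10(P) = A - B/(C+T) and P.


C+T = 333.1760
B/(C+T) = 5.9542
log10(P) = 8.7630 - 5.9542 = 2.8088
P = 10^2.8088 = 643.9240 mmHg

643.9240 mmHg


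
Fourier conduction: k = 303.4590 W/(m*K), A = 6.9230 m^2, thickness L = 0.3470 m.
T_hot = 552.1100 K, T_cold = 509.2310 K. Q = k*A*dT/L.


dT = 42.8790 K
Q = 303.4590 * 6.9230 * 42.8790 / 0.3470 = 259602.8928 W

259602.8928 W


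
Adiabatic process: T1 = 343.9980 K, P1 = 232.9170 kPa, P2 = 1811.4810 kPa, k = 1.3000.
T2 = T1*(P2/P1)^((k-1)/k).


(k-1)/k = 0.2308
(P2/P1)^exp = 1.6054
T2 = 343.9980 * 1.6054 = 552.2461 K

552.2461 K


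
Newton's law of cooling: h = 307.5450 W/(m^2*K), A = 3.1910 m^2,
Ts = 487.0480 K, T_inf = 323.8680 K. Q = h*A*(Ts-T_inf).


dT = 163.1800 K
Q = 307.5450 * 3.1910 * 163.1800 = 160140.9512 W

160140.9512 W


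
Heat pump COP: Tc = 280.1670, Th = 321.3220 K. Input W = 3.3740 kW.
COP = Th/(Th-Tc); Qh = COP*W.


COP = 321.3220 / 41.1550 = 7.8076
Qh = 7.8076 * 3.3740 = 26.3429 kW

COP = 7.8076, Qh = 26.3429 kW


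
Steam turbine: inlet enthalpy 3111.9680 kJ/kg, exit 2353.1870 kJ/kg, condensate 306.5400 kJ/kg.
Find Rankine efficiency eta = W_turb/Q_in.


W = 758.7810 kJ/kg
Q_in = 2805.4280 kJ/kg
eta = 0.2705 = 27.0469%

eta = 27.0469%


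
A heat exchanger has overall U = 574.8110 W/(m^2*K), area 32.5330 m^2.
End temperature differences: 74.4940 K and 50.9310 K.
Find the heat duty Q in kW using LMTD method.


LMTD = 61.9676 K
Q = 574.8110 * 32.5330 * 61.9676 = 1158815.2128 W = 1158.8152 kW

1158.8152 kW


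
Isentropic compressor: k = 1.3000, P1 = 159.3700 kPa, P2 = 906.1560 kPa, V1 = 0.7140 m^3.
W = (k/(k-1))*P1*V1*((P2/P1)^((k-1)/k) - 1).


(k-1)/k = 0.2308
(P2/P1)^exp = 1.4934
W = 4.3333 * 159.3700 * 0.7140 * (1.4934 - 1) = 243.3039 kJ

243.3039 kJ


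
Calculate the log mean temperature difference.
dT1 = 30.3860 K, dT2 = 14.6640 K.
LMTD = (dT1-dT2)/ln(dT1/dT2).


dT1/dT2 = 2.0721
ln(dT1/dT2) = 0.7286
LMTD = 15.7220 / 0.7286 = 21.5788 K

21.5788 K


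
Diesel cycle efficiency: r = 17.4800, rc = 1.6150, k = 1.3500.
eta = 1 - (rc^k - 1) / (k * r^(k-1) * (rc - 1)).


r^(k-1) = 2.7220
rc^k = 1.9100
eta = 0.5973 = 59.7337%

59.7337%


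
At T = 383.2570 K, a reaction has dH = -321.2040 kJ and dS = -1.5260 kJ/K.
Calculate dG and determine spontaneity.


T*dS = 383.2570 * -1.5260 = -584.8502 kJ
dG = -321.2040 + 584.8502 = 263.6462 kJ (non-spontaneous)

dG = 263.6462 kJ, non-spontaneous


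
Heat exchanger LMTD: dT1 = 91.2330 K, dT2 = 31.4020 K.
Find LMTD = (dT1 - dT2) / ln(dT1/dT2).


dT1/dT2 = 2.9053
ln(dT1/dT2) = 1.0665
LMTD = 59.8310 / 1.0665 = 56.0980 K

56.0980 K


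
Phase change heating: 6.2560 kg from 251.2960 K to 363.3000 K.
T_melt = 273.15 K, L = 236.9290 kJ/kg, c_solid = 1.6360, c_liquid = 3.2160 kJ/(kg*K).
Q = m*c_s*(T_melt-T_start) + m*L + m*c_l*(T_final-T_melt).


Q1 (sensible, solid) = 6.2560 * 1.6360 * 21.8540 = 223.6717 kJ
Q2 (latent) = 6.2560 * 236.9290 = 1482.2278 kJ
Q3 (sensible, liquid) = 6.2560 * 3.2160 * 90.1500 = 1813.7545 kJ
Q_total = 3519.6540 kJ

3519.6540 kJ


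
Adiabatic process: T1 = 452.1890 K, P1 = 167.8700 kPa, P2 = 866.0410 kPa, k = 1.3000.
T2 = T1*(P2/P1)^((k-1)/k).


(k-1)/k = 0.2308
(P2/P1)^exp = 1.4603
T2 = 452.1890 * 1.4603 = 660.3256 K

660.3256 K


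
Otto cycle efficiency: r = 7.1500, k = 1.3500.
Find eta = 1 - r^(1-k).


r^(k-1) = 1.9907
eta = 1 - 1/1.9907 = 0.4977 = 49.7666%

49.7666%


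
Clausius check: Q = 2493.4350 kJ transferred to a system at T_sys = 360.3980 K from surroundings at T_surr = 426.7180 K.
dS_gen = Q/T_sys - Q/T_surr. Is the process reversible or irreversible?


dS_sys = 2493.4350/360.3980 = 6.9186 kJ/K
dS_surr = -2493.4350/426.7180 = -5.8433 kJ/K
dS_gen = 6.9186 - 5.8433 = 1.0753 kJ/K (irreversible)

dS_gen = 1.0753 kJ/K, irreversible


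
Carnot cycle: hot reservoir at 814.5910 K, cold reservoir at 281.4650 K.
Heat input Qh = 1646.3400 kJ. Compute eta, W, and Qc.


eta = 1 - 281.4650/814.5910 = 0.6545
W = 0.6545 * 1646.3400 = 1077.4814 kJ
Qc = 1646.3400 - 1077.4814 = 568.8586 kJ

eta = 65.4471%, W = 1077.4814 kJ, Qc = 568.8586 kJ


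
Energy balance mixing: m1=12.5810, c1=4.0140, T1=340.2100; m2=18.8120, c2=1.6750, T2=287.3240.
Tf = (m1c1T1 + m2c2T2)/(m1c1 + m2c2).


num = 26234.2586
den = 82.0102
Tf = 319.8901 K

319.8901 K


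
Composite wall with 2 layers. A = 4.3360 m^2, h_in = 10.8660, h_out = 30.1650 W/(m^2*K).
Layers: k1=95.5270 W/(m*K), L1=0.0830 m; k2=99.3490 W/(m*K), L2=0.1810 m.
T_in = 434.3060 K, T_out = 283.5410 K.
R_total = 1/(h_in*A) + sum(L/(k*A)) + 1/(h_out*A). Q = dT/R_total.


R_conv_in = 1/(10.8660*4.3360) = 0.0212
R_1 = 0.0830/(95.5270*4.3360) = 0.0002
R_2 = 0.1810/(99.3490*4.3360) = 0.0004
R_conv_out = 1/(30.1650*4.3360) = 0.0076
R_total = 0.0295 K/W
Q = 150.7650 / 0.0295 = 5112.2801 W

R_total = 0.0295 K/W, Q = 5112.2801 W


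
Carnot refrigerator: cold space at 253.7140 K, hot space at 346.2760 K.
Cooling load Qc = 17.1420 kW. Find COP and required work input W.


COP = 253.7140 / 92.5620 = 2.7410
W = 17.1420 / 2.7410 = 6.2539 kW

COP = 2.7410, W = 6.2539 kW


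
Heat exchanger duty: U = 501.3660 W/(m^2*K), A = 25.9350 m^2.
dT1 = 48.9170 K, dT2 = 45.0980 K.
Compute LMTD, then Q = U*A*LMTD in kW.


LMTD = 46.9816 K
Q = 501.3660 * 25.9350 * 46.9816 = 610898.7571 W = 610.8988 kW

610.8988 kW


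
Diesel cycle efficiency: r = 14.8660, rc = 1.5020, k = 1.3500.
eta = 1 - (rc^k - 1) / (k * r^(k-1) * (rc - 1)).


r^(k-1) = 2.5720
rc^k = 1.7318
eta = 0.5801 = 58.0142%

58.0142%


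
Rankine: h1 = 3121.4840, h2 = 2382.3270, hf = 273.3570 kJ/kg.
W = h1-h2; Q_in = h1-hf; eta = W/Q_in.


W = 739.1570 kJ/kg
Q_in = 2848.1270 kJ/kg
eta = 0.2595 = 25.9524%

eta = 25.9524%


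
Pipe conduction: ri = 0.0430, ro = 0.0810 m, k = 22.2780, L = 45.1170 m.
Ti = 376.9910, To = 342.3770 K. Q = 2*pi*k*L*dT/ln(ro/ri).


dT = 34.6140 K
ln(ro/ri) = 0.6332
Q = 2*pi*22.2780*45.1170*34.6140 / 0.6332 = 345202.1818 W

345202.1818 W


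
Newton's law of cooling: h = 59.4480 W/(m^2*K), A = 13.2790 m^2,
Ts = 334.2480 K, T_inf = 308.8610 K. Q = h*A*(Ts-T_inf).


dT = 25.3870 K
Q = 59.4480 * 13.2790 * 25.3870 = 20040.7515 W

20040.7515 W


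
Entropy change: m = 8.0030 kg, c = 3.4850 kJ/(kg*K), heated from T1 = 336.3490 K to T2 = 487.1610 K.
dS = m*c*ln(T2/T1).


T2/T1 = 1.4484
ln(T2/T1) = 0.3704
dS = 8.0030 * 3.4850 * 0.3704 = 10.3319 kJ/K

10.3319 kJ/K


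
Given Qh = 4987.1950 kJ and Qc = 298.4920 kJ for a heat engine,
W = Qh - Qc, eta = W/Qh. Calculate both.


W = 4987.1950 - 298.4920 = 4688.7030 kJ
eta = 4688.7030 / 4987.1950 = 0.9401 = 94.0148%

W = 4688.7030 kJ, eta = 94.0148%


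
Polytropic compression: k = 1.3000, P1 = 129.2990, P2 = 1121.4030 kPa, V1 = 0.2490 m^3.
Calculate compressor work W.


(k-1)/k = 0.2308
(P2/P1)^exp = 1.6463
W = 4.3333 * 129.2990 * 0.2490 * (1.6463 - 1) = 90.1629 kJ

90.1629 kJ


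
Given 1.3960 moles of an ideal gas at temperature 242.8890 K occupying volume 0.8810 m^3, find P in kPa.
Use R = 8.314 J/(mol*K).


P = nRT/V = 1.3960 * 8.314 * 242.8890 / 0.8810
= 2819.0533 / 0.8810 = 3199.8335 Pa = 3.1998 kPa

3.1998 kPa


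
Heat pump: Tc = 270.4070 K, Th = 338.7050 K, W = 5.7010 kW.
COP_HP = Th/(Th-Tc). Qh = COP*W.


COP = 338.7050 / 68.2980 = 4.9592
Qh = 4.9592 * 5.7010 = 28.2725 kW

COP = 4.9592, Qh = 28.2725 kW


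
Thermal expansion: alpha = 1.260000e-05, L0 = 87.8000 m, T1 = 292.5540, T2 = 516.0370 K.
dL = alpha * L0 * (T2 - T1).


dT = 223.4830 K
dL = 1.260000e-05 * 87.8000 * 223.4830 = 0.247235 m
L_final = 88.047235 m

dL = 0.247235 m


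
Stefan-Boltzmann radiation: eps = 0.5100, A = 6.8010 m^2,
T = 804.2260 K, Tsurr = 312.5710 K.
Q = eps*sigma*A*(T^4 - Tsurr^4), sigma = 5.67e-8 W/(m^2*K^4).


T^4 = 4.1832e+11
Tsurr^4 = 9.5454e+09
Q = 0.5100 * 5.67e-8 * 6.8010 * 4.0878e+11 = 80392.1782 W

80392.1782 W


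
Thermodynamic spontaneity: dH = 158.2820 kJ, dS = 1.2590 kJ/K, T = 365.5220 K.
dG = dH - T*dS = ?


T*dS = 365.5220 * 1.2590 = 460.1922 kJ
dG = 158.2820 - 460.1922 = -301.9102 kJ (spontaneous)

dG = -301.9102 kJ, spontaneous


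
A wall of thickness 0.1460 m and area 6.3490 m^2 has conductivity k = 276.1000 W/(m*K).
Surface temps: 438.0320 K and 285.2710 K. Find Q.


dT = 152.7610 K
Q = 276.1000 * 6.3490 * 152.7610 / 0.1460 = 1834135.3050 W

1834135.3050 W


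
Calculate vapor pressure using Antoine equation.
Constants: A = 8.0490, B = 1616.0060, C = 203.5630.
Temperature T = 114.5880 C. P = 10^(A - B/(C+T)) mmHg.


C+T = 318.1510
B/(C+T) = 5.0794
log10(P) = 8.0490 - 5.0794 = 2.9696
P = 10^2.9696 = 932.4639 mmHg

932.4639 mmHg


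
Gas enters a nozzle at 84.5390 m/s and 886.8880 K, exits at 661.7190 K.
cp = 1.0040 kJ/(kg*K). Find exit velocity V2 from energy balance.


dT = 225.1690 K
2*cp*1000*dT = 452139.3520
V1^2 = 7146.8425
V2 = sqrt(459286.1945) = 677.7066 m/s

677.7066 m/s


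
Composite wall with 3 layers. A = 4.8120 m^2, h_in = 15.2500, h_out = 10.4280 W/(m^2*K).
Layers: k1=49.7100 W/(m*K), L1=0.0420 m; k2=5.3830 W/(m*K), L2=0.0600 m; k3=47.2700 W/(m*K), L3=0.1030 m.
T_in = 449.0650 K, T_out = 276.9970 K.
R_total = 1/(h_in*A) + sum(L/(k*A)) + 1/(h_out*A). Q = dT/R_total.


R_conv_in = 1/(15.2500*4.8120) = 0.0136
R_1 = 0.0420/(49.7100*4.8120) = 0.0002
R_2 = 0.0600/(5.3830*4.8120) = 0.0023
R_3 = 0.1030/(47.2700*4.8120) = 0.0005
R_conv_out = 1/(10.4280*4.8120) = 0.0199
R_total = 0.0365 K/W
Q = 172.0680 / 0.0365 = 4714.1513 W

R_total = 0.0365 K/W, Q = 4714.1513 W


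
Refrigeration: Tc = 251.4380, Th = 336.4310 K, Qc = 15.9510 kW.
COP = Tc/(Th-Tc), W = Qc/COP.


COP = 251.4380 / 84.9930 = 2.9583
W = 15.9510 / 2.9583 = 5.3919 kW

COP = 2.9583, W = 5.3919 kW


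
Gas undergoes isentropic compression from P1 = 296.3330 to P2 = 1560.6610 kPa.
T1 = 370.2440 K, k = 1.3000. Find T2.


(k-1)/k = 0.2308
(P2/P1)^exp = 1.4673
T2 = 370.2440 * 1.4673 = 543.2436 K

543.2436 K


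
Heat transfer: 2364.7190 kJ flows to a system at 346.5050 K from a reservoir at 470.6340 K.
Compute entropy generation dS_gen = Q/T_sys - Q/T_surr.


dS_sys = 2364.7190/346.5050 = 6.8245 kJ/K
dS_surr = -2364.7190/470.6340 = -5.0245 kJ/K
dS_gen = 6.8245 - 5.0245 = 1.7999 kJ/K (irreversible)

dS_gen = 1.7999 kJ/K, irreversible


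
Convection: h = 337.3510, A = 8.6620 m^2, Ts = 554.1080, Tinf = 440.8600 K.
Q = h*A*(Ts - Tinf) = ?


dT = 113.2480 K
Q = 337.3510 * 8.6620 * 113.2480 = 330925.8722 W

330925.8722 W


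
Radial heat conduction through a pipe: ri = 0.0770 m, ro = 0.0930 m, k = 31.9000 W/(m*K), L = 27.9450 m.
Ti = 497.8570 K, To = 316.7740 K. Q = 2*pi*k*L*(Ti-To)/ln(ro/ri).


dT = 181.0830 K
ln(ro/ri) = 0.1888
Q = 2*pi*31.9000*27.9450*181.0830 / 0.1888 = 5372346.2353 W

5372346.2353 W


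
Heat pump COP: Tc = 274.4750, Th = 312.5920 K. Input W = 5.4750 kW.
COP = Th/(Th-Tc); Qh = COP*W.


COP = 312.5920 / 38.1170 = 8.2009
Qh = 8.2009 * 5.4750 = 44.8997 kW

COP = 8.2009, Qh = 44.8997 kW


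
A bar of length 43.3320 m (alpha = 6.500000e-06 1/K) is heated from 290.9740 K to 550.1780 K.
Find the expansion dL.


dT = 259.2040 K
dL = 6.500000e-06 * 43.3320 * 259.2040 = 0.073007 m
L_final = 43.405007 m

dL = 0.073007 m


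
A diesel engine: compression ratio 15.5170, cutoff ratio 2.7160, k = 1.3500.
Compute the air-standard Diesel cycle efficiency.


r^(k-1) = 2.6109
rc^k = 3.8531
eta = 0.5283 = 52.8289%

52.8289%


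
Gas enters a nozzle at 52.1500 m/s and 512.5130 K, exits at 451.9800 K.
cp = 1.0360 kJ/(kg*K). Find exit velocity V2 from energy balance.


dT = 60.5330 K
2*cp*1000*dT = 125424.3760
V1^2 = 2719.6225
V2 = sqrt(128143.9985) = 357.9721 m/s

357.9721 m/s


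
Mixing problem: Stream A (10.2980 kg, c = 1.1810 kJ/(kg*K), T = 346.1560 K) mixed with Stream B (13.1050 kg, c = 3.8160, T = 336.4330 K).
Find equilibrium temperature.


num = 21034.4980
den = 62.1706
Tf = 338.3350 K

338.3350 K


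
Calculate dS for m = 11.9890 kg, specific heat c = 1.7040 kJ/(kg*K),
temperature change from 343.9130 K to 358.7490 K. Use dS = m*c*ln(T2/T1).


T2/T1 = 1.0431
ln(T2/T1) = 0.0422
dS = 11.9890 * 1.7040 * 0.0422 = 0.8628 kJ/K

0.8628 kJ/K


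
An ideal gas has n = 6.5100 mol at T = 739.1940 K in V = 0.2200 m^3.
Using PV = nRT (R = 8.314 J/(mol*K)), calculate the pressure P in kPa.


P = nRT/V = 6.5100 * 8.314 * 739.1940 / 0.2200
= 40008.2395 / 0.2200 = 181855.6343 Pa = 181.8556 kPa

181.8556 kPa


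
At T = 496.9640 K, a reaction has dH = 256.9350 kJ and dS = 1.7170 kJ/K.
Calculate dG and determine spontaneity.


T*dS = 496.9640 * 1.7170 = 853.2872 kJ
dG = 256.9350 - 853.2872 = -596.3522 kJ (spontaneous)

dG = -596.3522 kJ, spontaneous


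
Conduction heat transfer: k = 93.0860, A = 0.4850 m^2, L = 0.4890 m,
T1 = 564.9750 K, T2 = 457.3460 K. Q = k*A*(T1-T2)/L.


dT = 107.6290 K
Q = 93.0860 * 0.4850 * 107.6290 / 0.4890 = 9936.8001 W

9936.8001 W


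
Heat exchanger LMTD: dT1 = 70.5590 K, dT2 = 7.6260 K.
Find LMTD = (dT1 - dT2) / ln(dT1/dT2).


dT1/dT2 = 9.2524
ln(dT1/dT2) = 2.2249
LMTD = 62.9330 / 2.2249 = 28.2859 K

28.2859 K


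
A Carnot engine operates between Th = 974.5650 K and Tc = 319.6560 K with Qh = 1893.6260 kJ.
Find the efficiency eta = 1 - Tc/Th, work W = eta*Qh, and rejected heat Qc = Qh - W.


eta = 1 - 319.6560/974.5650 = 0.6720
W = 0.6720 * 1893.6260 = 1272.5192 kJ
Qc = 1893.6260 - 1272.5192 = 621.1068 kJ

eta = 67.2001%, W = 1272.5192 kJ, Qc = 621.1068 kJ


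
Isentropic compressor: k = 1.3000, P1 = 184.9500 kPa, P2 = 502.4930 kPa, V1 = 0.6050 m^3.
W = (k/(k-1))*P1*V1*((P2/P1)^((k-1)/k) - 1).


(k-1)/k = 0.2308
(P2/P1)^exp = 1.2594
W = 4.3333 * 184.9500 * 0.6050 * (1.2594 - 1) = 125.7879 kJ

125.7879 kJ


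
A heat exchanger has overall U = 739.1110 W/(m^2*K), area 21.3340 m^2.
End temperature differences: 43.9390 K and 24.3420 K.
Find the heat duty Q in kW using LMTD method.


LMTD = 33.1816 K
Q = 739.1110 * 21.3340 * 33.1816 = 523213.3318 W = 523.2133 kW

523.2133 kW


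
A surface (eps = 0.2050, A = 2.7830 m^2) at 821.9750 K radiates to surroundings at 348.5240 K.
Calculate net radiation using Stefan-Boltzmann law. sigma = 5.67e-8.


T^4 = 4.5649e+11
Tsurr^4 = 1.4755e+10
Q = 0.2050 * 5.67e-8 * 2.7830 * 4.4174e+11 = 14289.4493 W

14289.4493 W


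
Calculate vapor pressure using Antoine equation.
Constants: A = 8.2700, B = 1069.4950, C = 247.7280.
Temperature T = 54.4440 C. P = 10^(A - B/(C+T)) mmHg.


C+T = 302.1720
B/(C+T) = 3.5394
log10(P) = 8.2700 - 3.5394 = 4.7306
P = 10^4.7306 = 53782.5787 mmHg

53782.5787 mmHg
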